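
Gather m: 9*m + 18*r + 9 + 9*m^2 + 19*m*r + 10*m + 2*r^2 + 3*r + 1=9*m^2 + m*(19*r + 19) + 2*r^2 + 21*r + 10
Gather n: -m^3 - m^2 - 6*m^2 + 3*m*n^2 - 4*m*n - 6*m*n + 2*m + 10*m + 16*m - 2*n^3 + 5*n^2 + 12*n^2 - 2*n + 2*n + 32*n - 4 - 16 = -m^3 - 7*m^2 + 28*m - 2*n^3 + n^2*(3*m + 17) + n*(32 - 10*m) - 20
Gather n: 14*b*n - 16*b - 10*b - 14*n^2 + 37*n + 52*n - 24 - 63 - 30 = -26*b - 14*n^2 + n*(14*b + 89) - 117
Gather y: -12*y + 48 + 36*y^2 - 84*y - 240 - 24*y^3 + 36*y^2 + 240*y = -24*y^3 + 72*y^2 + 144*y - 192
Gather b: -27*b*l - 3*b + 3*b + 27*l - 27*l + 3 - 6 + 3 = -27*b*l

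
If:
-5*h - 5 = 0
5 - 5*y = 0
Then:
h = -1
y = 1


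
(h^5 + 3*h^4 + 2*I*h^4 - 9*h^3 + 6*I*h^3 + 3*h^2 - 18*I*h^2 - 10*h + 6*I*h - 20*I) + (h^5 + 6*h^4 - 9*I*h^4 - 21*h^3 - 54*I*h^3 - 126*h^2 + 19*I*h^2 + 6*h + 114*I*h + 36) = 2*h^5 + 9*h^4 - 7*I*h^4 - 30*h^3 - 48*I*h^3 - 123*h^2 + I*h^2 - 4*h + 120*I*h + 36 - 20*I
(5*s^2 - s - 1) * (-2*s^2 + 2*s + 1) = -10*s^4 + 12*s^3 + 5*s^2 - 3*s - 1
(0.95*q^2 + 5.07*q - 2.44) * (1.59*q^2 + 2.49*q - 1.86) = 1.5105*q^4 + 10.4268*q^3 + 6.9777*q^2 - 15.5058*q + 4.5384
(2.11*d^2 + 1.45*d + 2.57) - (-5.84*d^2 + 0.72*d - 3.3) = 7.95*d^2 + 0.73*d + 5.87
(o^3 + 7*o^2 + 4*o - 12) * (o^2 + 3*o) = o^5 + 10*o^4 + 25*o^3 - 36*o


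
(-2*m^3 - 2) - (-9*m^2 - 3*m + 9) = -2*m^3 + 9*m^2 + 3*m - 11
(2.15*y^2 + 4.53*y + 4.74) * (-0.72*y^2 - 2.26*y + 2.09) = -1.548*y^4 - 8.1206*y^3 - 9.1571*y^2 - 1.2447*y + 9.9066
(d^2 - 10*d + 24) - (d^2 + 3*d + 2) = 22 - 13*d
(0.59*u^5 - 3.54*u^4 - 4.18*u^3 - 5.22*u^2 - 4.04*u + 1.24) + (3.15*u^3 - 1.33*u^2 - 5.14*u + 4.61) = 0.59*u^5 - 3.54*u^4 - 1.03*u^3 - 6.55*u^2 - 9.18*u + 5.85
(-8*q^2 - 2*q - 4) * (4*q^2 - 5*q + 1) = -32*q^4 + 32*q^3 - 14*q^2 + 18*q - 4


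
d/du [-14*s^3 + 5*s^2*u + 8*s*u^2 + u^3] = 5*s^2 + 16*s*u + 3*u^2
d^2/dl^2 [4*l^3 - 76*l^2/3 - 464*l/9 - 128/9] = 24*l - 152/3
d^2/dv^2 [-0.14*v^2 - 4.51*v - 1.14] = -0.280000000000000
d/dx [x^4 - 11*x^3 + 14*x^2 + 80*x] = 4*x^3 - 33*x^2 + 28*x + 80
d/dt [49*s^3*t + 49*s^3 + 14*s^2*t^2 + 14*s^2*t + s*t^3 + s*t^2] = s*(49*s^2 + 28*s*t + 14*s + 3*t^2 + 2*t)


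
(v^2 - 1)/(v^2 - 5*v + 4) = (v + 1)/(v - 4)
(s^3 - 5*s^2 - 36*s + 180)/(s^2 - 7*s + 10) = (s^2 - 36)/(s - 2)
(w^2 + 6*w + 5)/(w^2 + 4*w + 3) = (w + 5)/(w + 3)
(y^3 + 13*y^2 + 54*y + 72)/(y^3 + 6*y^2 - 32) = (y^2 + 9*y + 18)/(y^2 + 2*y - 8)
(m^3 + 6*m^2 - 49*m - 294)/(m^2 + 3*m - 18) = (m^2 - 49)/(m - 3)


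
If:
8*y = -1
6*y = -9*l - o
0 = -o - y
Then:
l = 5/72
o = 1/8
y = -1/8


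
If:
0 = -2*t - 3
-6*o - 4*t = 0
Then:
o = 1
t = -3/2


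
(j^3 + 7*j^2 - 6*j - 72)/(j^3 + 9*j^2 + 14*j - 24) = (j - 3)/(j - 1)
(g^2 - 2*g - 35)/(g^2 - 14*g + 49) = (g + 5)/(g - 7)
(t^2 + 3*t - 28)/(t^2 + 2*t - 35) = (t - 4)/(t - 5)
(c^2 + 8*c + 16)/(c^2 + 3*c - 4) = (c + 4)/(c - 1)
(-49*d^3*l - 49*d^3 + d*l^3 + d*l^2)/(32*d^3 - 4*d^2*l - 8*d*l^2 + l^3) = d*(-49*d^2*l - 49*d^2 + l^3 + l^2)/(32*d^3 - 4*d^2*l - 8*d*l^2 + l^3)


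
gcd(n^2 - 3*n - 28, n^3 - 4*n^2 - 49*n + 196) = n - 7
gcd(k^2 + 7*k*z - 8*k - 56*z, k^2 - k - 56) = k - 8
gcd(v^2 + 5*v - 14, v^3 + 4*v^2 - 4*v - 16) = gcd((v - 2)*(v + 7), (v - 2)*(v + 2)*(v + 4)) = v - 2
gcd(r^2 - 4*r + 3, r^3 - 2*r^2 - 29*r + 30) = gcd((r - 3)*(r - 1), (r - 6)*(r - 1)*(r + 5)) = r - 1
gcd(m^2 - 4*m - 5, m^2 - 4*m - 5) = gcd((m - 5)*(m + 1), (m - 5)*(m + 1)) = m^2 - 4*m - 5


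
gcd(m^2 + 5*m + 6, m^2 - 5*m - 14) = m + 2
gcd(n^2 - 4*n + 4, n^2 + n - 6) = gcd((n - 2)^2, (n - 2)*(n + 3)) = n - 2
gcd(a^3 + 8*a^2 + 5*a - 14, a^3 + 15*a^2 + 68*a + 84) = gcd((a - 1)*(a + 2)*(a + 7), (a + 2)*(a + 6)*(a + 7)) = a^2 + 9*a + 14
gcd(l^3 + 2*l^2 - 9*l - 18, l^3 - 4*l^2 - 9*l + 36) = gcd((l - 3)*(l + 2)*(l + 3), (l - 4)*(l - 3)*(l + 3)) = l^2 - 9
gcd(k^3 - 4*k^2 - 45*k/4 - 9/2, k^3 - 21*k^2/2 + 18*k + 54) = k^2 - 9*k/2 - 9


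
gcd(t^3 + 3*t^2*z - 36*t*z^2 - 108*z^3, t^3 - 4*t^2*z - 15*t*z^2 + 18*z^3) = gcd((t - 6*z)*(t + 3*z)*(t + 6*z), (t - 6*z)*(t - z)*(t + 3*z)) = -t^2 + 3*t*z + 18*z^2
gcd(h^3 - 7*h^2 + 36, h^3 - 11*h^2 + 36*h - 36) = h^2 - 9*h + 18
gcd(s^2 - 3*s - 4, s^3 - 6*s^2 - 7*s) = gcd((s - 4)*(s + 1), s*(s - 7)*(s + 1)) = s + 1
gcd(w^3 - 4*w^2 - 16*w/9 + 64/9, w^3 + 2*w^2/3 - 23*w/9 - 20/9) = w + 4/3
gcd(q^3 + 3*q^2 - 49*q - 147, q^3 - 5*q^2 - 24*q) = q + 3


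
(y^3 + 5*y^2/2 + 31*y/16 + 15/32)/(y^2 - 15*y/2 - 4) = (y^2 + 2*y + 15/16)/(y - 8)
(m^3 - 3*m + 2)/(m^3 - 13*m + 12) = (m^2 + m - 2)/(m^2 + m - 12)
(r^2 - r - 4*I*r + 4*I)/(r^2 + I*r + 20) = (r - 1)/(r + 5*I)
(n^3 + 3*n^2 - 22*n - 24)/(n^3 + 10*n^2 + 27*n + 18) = (n - 4)/(n + 3)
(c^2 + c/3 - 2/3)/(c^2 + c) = (c - 2/3)/c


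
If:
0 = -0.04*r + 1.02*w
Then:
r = 25.5*w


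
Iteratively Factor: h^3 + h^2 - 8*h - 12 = (h + 2)*(h^2 - h - 6) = (h - 3)*(h + 2)*(h + 2)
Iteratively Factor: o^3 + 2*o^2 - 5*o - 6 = (o - 2)*(o^2 + 4*o + 3) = (o - 2)*(o + 3)*(o + 1)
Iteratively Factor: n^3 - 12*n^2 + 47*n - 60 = (n - 5)*(n^2 - 7*n + 12) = (n - 5)*(n - 4)*(n - 3)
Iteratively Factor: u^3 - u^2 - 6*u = (u - 3)*(u^2 + 2*u) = u*(u - 3)*(u + 2)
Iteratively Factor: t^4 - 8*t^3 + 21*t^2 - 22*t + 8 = (t - 1)*(t^3 - 7*t^2 + 14*t - 8) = (t - 1)^2*(t^2 - 6*t + 8) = (t - 2)*(t - 1)^2*(t - 4)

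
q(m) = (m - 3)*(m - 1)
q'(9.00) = 14.00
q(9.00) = 48.00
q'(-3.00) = -10.00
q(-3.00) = 24.00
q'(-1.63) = -7.26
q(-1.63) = 12.18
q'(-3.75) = -11.50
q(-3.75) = 32.06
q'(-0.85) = -5.70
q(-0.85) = 7.12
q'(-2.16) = -8.32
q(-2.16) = 16.31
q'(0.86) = -2.28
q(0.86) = 0.30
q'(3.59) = 3.18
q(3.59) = 1.53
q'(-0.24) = -4.48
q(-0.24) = 4.02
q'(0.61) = -2.78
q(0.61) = 0.93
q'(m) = 2*m - 4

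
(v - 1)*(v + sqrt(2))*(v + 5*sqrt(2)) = v^3 - v^2 + 6*sqrt(2)*v^2 - 6*sqrt(2)*v + 10*v - 10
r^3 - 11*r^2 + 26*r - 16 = (r - 8)*(r - 2)*(r - 1)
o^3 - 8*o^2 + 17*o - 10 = (o - 5)*(o - 2)*(o - 1)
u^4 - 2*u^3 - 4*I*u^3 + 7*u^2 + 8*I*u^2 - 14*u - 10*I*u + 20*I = (u - 2)*(u - 5*I)*(u - I)*(u + 2*I)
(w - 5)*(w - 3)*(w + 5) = w^3 - 3*w^2 - 25*w + 75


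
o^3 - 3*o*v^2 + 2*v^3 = (o - v)^2*(o + 2*v)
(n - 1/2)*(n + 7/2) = n^2 + 3*n - 7/4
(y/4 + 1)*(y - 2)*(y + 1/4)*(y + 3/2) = y^4/4 + 15*y^3/16 - 33*y^2/32 - 53*y/16 - 3/4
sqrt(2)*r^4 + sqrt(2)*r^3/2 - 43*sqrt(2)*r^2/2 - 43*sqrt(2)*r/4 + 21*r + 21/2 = (r - 3*sqrt(2))*(r - sqrt(2)/2)*(r + 7*sqrt(2)/2)*(sqrt(2)*r + sqrt(2)/2)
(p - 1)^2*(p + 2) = p^3 - 3*p + 2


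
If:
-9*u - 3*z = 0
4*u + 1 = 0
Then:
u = -1/4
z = 3/4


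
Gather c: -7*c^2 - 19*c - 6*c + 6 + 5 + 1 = -7*c^2 - 25*c + 12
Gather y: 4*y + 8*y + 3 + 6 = 12*y + 9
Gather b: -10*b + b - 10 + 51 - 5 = 36 - 9*b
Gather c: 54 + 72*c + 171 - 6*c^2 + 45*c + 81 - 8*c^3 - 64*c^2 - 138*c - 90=-8*c^3 - 70*c^2 - 21*c + 216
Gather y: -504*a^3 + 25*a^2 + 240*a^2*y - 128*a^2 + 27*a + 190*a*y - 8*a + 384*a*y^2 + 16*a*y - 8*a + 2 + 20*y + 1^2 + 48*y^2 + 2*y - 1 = -504*a^3 - 103*a^2 + 11*a + y^2*(384*a + 48) + y*(240*a^2 + 206*a + 22) + 2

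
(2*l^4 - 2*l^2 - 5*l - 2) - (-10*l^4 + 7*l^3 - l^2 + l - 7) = 12*l^4 - 7*l^3 - l^2 - 6*l + 5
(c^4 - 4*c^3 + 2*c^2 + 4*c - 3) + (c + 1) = c^4 - 4*c^3 + 2*c^2 + 5*c - 2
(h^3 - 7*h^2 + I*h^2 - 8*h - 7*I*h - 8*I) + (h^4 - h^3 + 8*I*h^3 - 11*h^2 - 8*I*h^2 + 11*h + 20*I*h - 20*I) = h^4 + 8*I*h^3 - 18*h^2 - 7*I*h^2 + 3*h + 13*I*h - 28*I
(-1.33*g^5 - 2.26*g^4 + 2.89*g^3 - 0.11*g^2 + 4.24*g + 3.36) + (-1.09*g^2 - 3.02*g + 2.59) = -1.33*g^5 - 2.26*g^4 + 2.89*g^3 - 1.2*g^2 + 1.22*g + 5.95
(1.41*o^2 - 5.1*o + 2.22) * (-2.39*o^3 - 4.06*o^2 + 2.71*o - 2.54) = -3.3699*o^5 + 6.4644*o^4 + 19.2213*o^3 - 26.4156*o^2 + 18.9702*o - 5.6388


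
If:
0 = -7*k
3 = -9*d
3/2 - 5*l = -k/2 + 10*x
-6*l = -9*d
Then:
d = -1/3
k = 0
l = -1/2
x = 2/5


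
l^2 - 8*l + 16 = (l - 4)^2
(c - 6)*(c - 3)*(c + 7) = c^3 - 2*c^2 - 45*c + 126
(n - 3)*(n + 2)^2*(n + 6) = n^4 + 7*n^3 - 2*n^2 - 60*n - 72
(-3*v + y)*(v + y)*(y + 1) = -3*v^2*y - 3*v^2 - 2*v*y^2 - 2*v*y + y^3 + y^2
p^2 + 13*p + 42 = (p + 6)*(p + 7)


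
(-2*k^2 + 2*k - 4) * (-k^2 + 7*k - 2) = 2*k^4 - 16*k^3 + 22*k^2 - 32*k + 8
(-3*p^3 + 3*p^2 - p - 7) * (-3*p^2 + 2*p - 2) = 9*p^5 - 15*p^4 + 15*p^3 + 13*p^2 - 12*p + 14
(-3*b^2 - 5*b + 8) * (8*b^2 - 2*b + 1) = -24*b^4 - 34*b^3 + 71*b^2 - 21*b + 8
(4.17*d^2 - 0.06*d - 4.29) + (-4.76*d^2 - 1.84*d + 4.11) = -0.59*d^2 - 1.9*d - 0.18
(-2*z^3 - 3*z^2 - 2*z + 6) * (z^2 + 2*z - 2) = -2*z^5 - 7*z^4 - 4*z^3 + 8*z^2 + 16*z - 12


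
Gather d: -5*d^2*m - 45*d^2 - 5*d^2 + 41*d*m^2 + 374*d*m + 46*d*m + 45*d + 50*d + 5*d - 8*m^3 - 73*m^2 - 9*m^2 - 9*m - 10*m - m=d^2*(-5*m - 50) + d*(41*m^2 + 420*m + 100) - 8*m^3 - 82*m^2 - 20*m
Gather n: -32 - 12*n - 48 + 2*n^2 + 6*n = 2*n^2 - 6*n - 80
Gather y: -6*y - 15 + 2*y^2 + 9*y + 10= 2*y^2 + 3*y - 5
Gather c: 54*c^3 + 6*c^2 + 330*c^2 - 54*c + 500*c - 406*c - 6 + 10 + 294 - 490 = 54*c^3 + 336*c^2 + 40*c - 192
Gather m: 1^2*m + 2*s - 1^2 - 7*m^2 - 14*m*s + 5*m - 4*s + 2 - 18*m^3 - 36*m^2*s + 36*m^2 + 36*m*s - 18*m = -18*m^3 + m^2*(29 - 36*s) + m*(22*s - 12) - 2*s + 1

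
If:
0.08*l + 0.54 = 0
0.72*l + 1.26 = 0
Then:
No Solution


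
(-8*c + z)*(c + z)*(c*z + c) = -8*c^3*z - 8*c^3 - 7*c^2*z^2 - 7*c^2*z + c*z^3 + c*z^2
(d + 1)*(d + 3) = d^2 + 4*d + 3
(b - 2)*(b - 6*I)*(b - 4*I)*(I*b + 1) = I*b^4 + 11*b^3 - 2*I*b^3 - 22*b^2 - 34*I*b^2 - 24*b + 68*I*b + 48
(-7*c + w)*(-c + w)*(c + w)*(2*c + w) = 14*c^4 + 5*c^3*w - 15*c^2*w^2 - 5*c*w^3 + w^4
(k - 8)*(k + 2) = k^2 - 6*k - 16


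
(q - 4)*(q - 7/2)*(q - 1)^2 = q^4 - 19*q^3/2 + 30*q^2 - 71*q/2 + 14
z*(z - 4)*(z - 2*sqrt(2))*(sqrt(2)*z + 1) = sqrt(2)*z^4 - 4*sqrt(2)*z^3 - 3*z^3 - 2*sqrt(2)*z^2 + 12*z^2 + 8*sqrt(2)*z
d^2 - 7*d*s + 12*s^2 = (d - 4*s)*(d - 3*s)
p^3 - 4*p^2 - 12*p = p*(p - 6)*(p + 2)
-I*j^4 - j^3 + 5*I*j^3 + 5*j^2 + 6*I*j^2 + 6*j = j*(j - 6)*(j - I)*(-I*j - I)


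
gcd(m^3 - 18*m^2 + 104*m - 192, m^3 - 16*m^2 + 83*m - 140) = m - 4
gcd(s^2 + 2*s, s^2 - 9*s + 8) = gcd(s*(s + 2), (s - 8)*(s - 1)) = 1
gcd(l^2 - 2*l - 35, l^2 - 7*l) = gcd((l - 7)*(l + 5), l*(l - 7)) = l - 7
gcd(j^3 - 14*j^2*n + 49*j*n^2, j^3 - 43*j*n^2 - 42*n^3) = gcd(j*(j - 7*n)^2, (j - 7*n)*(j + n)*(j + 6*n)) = j - 7*n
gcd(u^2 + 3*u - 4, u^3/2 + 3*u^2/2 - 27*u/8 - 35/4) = 1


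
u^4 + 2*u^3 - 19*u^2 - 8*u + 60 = (u - 3)*(u - 2)*(u + 2)*(u + 5)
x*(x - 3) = x^2 - 3*x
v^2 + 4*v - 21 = (v - 3)*(v + 7)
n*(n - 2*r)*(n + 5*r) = n^3 + 3*n^2*r - 10*n*r^2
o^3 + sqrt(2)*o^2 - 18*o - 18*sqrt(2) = (o - 3*sqrt(2))*(o + sqrt(2))*(o + 3*sqrt(2))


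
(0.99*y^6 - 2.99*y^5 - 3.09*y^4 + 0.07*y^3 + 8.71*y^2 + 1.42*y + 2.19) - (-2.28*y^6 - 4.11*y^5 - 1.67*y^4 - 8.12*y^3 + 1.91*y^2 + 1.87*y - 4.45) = 3.27*y^6 + 1.12*y^5 - 1.42*y^4 + 8.19*y^3 + 6.8*y^2 - 0.45*y + 6.64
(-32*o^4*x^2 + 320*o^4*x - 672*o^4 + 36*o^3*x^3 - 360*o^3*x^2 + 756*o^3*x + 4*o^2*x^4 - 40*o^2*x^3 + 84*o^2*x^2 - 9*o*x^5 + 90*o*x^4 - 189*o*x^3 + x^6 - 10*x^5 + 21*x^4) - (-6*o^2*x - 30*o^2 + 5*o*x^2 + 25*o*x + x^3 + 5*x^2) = -32*o^4*x^2 + 320*o^4*x - 672*o^4 + 36*o^3*x^3 - 360*o^3*x^2 + 756*o^3*x + 4*o^2*x^4 - 40*o^2*x^3 + 84*o^2*x^2 + 6*o^2*x + 30*o^2 - 9*o*x^5 + 90*o*x^4 - 189*o*x^3 - 5*o*x^2 - 25*o*x + x^6 - 10*x^5 + 21*x^4 - x^3 - 5*x^2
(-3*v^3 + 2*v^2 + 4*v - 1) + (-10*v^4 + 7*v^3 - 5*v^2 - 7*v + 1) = -10*v^4 + 4*v^3 - 3*v^2 - 3*v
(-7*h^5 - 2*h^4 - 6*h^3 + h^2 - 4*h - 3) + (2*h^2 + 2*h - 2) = -7*h^5 - 2*h^4 - 6*h^3 + 3*h^2 - 2*h - 5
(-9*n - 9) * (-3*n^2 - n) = 27*n^3 + 36*n^2 + 9*n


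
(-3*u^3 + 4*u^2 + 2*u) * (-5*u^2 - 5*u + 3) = 15*u^5 - 5*u^4 - 39*u^3 + 2*u^2 + 6*u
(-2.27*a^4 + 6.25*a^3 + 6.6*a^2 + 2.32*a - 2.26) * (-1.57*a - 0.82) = 3.5639*a^5 - 7.9511*a^4 - 15.487*a^3 - 9.0544*a^2 + 1.6458*a + 1.8532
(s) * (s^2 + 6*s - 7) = s^3 + 6*s^2 - 7*s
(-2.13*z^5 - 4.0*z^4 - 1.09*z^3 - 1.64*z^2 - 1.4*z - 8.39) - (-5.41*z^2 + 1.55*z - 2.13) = -2.13*z^5 - 4.0*z^4 - 1.09*z^3 + 3.77*z^2 - 2.95*z - 6.26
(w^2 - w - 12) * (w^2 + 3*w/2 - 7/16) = w^4 + w^3/2 - 223*w^2/16 - 281*w/16 + 21/4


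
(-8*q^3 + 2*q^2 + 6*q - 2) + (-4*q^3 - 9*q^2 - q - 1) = -12*q^3 - 7*q^2 + 5*q - 3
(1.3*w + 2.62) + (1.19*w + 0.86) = 2.49*w + 3.48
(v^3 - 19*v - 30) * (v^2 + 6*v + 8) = v^5 + 6*v^4 - 11*v^3 - 144*v^2 - 332*v - 240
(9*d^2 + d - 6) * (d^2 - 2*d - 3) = 9*d^4 - 17*d^3 - 35*d^2 + 9*d + 18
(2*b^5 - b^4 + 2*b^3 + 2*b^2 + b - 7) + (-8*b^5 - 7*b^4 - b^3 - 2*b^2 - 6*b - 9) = -6*b^5 - 8*b^4 + b^3 - 5*b - 16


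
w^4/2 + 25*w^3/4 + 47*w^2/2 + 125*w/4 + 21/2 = (w/2 + 1)*(w + 1/2)*(w + 3)*(w + 7)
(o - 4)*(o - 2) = o^2 - 6*o + 8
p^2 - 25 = (p - 5)*(p + 5)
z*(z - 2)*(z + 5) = z^3 + 3*z^2 - 10*z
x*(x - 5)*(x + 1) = x^3 - 4*x^2 - 5*x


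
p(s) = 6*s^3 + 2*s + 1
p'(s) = 18*s^2 + 2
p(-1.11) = -9.43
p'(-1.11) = 24.18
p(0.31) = 1.80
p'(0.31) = 3.73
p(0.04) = 1.08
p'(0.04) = 2.03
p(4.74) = 649.46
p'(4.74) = 406.42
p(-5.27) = -887.72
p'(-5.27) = 501.91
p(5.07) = 793.08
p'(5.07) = 464.69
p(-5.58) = -1052.61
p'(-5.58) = 562.46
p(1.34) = 18.12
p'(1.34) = 34.32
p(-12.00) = -10391.00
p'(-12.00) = 2594.00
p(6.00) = 1309.00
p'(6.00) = 650.00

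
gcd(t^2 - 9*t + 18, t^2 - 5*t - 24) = 1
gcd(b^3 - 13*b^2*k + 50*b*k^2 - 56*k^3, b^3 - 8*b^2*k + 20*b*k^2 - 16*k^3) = b^2 - 6*b*k + 8*k^2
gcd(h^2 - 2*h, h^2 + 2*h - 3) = 1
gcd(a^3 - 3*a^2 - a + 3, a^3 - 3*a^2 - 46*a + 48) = a - 1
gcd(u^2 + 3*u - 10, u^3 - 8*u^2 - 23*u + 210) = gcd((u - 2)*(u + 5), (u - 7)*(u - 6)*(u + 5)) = u + 5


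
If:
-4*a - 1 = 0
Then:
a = -1/4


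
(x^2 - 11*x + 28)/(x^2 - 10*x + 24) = (x - 7)/(x - 6)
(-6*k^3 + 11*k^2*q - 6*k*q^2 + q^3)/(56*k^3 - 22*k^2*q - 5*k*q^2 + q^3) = (3*k^2 - 4*k*q + q^2)/(-28*k^2 - 3*k*q + q^2)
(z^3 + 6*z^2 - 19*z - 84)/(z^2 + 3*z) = z + 3 - 28/z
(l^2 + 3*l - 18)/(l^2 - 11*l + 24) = (l + 6)/(l - 8)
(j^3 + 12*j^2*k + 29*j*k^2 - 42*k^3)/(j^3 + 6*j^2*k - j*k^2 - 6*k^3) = (j + 7*k)/(j + k)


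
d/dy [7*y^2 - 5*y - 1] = 14*y - 5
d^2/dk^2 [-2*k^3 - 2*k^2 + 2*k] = -12*k - 4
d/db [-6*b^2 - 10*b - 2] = -12*b - 10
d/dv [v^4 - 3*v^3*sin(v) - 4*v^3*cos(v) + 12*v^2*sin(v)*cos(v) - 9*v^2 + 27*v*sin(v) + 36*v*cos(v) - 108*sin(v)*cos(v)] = 4*v^3*sin(v) - 3*v^3*cos(v) + 4*v^3 - 9*v^2*sin(v) - 12*v^2*cos(v) + 12*v^2*cos(2*v) - 36*v*sin(v) + 12*v*sin(2*v) + 27*v*cos(v) - 18*v + 27*sin(v) + 36*cos(v) - 108*cos(2*v)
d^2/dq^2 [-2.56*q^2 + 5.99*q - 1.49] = -5.12000000000000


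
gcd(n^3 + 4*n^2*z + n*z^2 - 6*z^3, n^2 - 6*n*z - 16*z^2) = n + 2*z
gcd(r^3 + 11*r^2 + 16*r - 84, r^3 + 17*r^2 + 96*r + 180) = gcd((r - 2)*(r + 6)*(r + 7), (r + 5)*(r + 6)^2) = r + 6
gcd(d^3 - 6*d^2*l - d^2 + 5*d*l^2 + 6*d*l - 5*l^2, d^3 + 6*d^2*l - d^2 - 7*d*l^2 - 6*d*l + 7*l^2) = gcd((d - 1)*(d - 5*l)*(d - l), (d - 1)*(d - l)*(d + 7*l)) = d^2 - d*l - d + l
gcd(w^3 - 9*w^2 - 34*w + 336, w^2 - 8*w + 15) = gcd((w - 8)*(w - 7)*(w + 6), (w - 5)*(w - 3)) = 1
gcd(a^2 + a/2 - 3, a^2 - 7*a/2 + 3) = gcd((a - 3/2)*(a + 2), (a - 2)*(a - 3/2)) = a - 3/2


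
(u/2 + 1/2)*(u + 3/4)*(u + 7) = u^3/2 + 35*u^2/8 + 13*u/2 + 21/8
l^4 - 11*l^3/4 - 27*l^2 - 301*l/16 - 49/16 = (l - 7)*(l + 1/4)*(l + 1/2)*(l + 7/2)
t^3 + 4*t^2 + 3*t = t*(t + 1)*(t + 3)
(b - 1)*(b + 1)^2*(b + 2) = b^4 + 3*b^3 + b^2 - 3*b - 2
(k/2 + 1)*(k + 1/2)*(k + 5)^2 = k^4/2 + 25*k^3/4 + 51*k^2/2 + 145*k/4 + 25/2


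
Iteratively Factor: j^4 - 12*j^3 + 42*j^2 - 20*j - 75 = (j - 5)*(j^3 - 7*j^2 + 7*j + 15) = (j - 5)*(j + 1)*(j^2 - 8*j + 15) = (j - 5)*(j - 3)*(j + 1)*(j - 5)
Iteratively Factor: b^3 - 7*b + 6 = (b - 1)*(b^2 + b - 6) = (b - 1)*(b + 3)*(b - 2)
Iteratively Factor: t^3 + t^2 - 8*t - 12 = (t + 2)*(t^2 - t - 6) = (t + 2)^2*(t - 3)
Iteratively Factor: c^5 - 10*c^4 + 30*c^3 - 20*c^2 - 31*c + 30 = (c - 2)*(c^4 - 8*c^3 + 14*c^2 + 8*c - 15) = (c - 5)*(c - 2)*(c^3 - 3*c^2 - c + 3) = (c - 5)*(c - 2)*(c - 1)*(c^2 - 2*c - 3) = (c - 5)*(c - 2)*(c - 1)*(c + 1)*(c - 3)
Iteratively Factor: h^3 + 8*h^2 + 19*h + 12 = (h + 1)*(h^2 + 7*h + 12) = (h + 1)*(h + 4)*(h + 3)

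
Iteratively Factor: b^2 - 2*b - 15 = (b + 3)*(b - 5)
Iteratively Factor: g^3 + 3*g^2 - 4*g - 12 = (g + 2)*(g^2 + g - 6) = (g - 2)*(g + 2)*(g + 3)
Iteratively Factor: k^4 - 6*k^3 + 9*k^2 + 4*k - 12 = (k - 2)*(k^3 - 4*k^2 + k + 6) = (k - 3)*(k - 2)*(k^2 - k - 2) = (k - 3)*(k - 2)^2*(k + 1)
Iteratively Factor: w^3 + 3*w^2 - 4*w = (w + 4)*(w^2 - w) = (w - 1)*(w + 4)*(w)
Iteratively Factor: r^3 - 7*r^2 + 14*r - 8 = (r - 2)*(r^2 - 5*r + 4) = (r - 4)*(r - 2)*(r - 1)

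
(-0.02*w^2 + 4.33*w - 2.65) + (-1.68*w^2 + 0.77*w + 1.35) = -1.7*w^2 + 5.1*w - 1.3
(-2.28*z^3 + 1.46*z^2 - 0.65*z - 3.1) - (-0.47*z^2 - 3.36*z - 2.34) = -2.28*z^3 + 1.93*z^2 + 2.71*z - 0.76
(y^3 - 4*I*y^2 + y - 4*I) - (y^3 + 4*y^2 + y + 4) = -4*y^2 - 4*I*y^2 - 4 - 4*I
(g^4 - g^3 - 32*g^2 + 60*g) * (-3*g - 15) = -3*g^5 - 12*g^4 + 111*g^3 + 300*g^2 - 900*g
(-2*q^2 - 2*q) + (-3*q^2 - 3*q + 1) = -5*q^2 - 5*q + 1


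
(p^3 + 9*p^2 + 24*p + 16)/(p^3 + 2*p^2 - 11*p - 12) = (p + 4)/(p - 3)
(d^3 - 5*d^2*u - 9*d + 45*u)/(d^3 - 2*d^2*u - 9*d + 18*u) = (-d + 5*u)/(-d + 2*u)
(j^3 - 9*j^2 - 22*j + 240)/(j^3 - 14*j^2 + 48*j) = (j + 5)/j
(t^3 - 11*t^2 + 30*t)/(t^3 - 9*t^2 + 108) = t*(t - 5)/(t^2 - 3*t - 18)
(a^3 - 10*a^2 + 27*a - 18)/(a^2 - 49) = (a^3 - 10*a^2 + 27*a - 18)/(a^2 - 49)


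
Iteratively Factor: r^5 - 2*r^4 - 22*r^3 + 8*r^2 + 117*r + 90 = (r - 3)*(r^4 + r^3 - 19*r^2 - 49*r - 30) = (r - 5)*(r - 3)*(r^3 + 6*r^2 + 11*r + 6) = (r - 5)*(r - 3)*(r + 3)*(r^2 + 3*r + 2) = (r - 5)*(r - 3)*(r + 2)*(r + 3)*(r + 1)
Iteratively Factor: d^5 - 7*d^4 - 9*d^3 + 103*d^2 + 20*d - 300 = (d - 5)*(d^4 - 2*d^3 - 19*d^2 + 8*d + 60) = (d - 5)*(d + 3)*(d^3 - 5*d^2 - 4*d + 20) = (d - 5)*(d - 2)*(d + 3)*(d^2 - 3*d - 10) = (d - 5)^2*(d - 2)*(d + 3)*(d + 2)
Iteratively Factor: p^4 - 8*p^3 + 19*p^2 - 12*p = (p)*(p^3 - 8*p^2 + 19*p - 12) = p*(p - 1)*(p^2 - 7*p + 12) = p*(p - 3)*(p - 1)*(p - 4)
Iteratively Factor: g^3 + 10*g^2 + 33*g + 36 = (g + 4)*(g^2 + 6*g + 9) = (g + 3)*(g + 4)*(g + 3)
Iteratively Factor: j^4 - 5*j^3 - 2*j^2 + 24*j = (j + 2)*(j^3 - 7*j^2 + 12*j) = (j - 4)*(j + 2)*(j^2 - 3*j) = j*(j - 4)*(j + 2)*(j - 3)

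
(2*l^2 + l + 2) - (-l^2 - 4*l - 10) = 3*l^2 + 5*l + 12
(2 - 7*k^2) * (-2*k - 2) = 14*k^3 + 14*k^2 - 4*k - 4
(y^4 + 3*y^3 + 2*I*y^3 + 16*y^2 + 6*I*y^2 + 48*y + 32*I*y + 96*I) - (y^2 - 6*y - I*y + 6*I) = y^4 + 3*y^3 + 2*I*y^3 + 15*y^2 + 6*I*y^2 + 54*y + 33*I*y + 90*I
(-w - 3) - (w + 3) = -2*w - 6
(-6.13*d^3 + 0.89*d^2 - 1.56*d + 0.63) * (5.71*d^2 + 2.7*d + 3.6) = -35.0023*d^5 - 11.4691*d^4 - 28.5726*d^3 + 2.5893*d^2 - 3.915*d + 2.268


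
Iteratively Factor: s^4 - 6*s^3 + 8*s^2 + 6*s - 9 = (s - 1)*(s^3 - 5*s^2 + 3*s + 9) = (s - 3)*(s - 1)*(s^2 - 2*s - 3) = (s - 3)^2*(s - 1)*(s + 1)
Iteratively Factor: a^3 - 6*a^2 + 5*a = (a)*(a^2 - 6*a + 5) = a*(a - 5)*(a - 1)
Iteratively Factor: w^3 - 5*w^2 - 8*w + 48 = (w - 4)*(w^2 - w - 12) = (w - 4)^2*(w + 3)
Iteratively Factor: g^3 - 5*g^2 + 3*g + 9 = (g - 3)*(g^2 - 2*g - 3) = (g - 3)*(g + 1)*(g - 3)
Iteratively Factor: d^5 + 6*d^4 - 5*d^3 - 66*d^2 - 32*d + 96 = (d + 2)*(d^4 + 4*d^3 - 13*d^2 - 40*d + 48) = (d + 2)*(d + 4)*(d^3 - 13*d + 12) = (d + 2)*(d + 4)^2*(d^2 - 4*d + 3) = (d - 3)*(d + 2)*(d + 4)^2*(d - 1)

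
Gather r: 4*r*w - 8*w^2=4*r*w - 8*w^2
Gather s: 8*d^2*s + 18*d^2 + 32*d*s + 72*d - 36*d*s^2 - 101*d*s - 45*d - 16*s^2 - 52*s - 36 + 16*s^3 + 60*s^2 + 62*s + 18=18*d^2 + 27*d + 16*s^3 + s^2*(44 - 36*d) + s*(8*d^2 - 69*d + 10) - 18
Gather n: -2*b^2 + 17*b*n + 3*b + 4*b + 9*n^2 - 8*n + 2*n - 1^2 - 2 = -2*b^2 + 7*b + 9*n^2 + n*(17*b - 6) - 3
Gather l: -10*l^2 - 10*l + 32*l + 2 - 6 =-10*l^2 + 22*l - 4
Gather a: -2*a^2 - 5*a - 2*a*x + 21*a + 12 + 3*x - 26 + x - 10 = -2*a^2 + a*(16 - 2*x) + 4*x - 24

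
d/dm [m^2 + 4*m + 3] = 2*m + 4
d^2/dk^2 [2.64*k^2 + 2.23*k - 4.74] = 5.28000000000000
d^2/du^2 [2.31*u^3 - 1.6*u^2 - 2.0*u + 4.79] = 13.86*u - 3.2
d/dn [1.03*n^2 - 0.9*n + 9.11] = 2.06*n - 0.9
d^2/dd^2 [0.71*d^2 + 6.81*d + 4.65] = 1.42000000000000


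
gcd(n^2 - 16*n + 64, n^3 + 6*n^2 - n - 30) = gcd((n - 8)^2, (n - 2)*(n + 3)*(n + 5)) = 1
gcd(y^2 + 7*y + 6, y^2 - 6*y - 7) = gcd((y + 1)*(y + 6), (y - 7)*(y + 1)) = y + 1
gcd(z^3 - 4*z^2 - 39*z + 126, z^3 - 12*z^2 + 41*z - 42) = z^2 - 10*z + 21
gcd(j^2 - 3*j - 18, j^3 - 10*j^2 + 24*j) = j - 6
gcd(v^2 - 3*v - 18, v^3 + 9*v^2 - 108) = 1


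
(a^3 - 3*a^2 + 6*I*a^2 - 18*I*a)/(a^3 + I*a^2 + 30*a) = (a - 3)/(a - 5*I)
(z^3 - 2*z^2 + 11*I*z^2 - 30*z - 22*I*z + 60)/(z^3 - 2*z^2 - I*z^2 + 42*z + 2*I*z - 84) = (z + 5*I)/(z - 7*I)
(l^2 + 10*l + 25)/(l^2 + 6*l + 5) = (l + 5)/(l + 1)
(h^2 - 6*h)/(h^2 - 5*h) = (h - 6)/(h - 5)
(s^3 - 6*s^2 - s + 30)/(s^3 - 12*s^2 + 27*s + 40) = (s^2 - s - 6)/(s^2 - 7*s - 8)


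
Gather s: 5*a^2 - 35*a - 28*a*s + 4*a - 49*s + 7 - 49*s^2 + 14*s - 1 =5*a^2 - 31*a - 49*s^2 + s*(-28*a - 35) + 6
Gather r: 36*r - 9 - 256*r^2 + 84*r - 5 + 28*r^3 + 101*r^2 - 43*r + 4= 28*r^3 - 155*r^2 + 77*r - 10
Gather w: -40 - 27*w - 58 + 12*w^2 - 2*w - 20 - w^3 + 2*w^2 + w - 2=-w^3 + 14*w^2 - 28*w - 120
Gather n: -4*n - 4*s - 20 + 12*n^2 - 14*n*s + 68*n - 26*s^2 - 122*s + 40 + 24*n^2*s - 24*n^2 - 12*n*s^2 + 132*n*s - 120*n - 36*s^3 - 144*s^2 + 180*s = n^2*(24*s - 12) + n*(-12*s^2 + 118*s - 56) - 36*s^3 - 170*s^2 + 54*s + 20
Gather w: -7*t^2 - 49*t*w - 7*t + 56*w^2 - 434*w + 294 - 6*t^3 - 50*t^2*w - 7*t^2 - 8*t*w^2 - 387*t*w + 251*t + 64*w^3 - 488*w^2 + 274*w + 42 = -6*t^3 - 14*t^2 + 244*t + 64*w^3 + w^2*(-8*t - 432) + w*(-50*t^2 - 436*t - 160) + 336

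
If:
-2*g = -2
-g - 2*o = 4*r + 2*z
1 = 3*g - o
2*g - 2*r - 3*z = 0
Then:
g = 1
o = 2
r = -19/8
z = 9/4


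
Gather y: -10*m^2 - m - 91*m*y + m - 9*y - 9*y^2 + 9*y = -10*m^2 - 91*m*y - 9*y^2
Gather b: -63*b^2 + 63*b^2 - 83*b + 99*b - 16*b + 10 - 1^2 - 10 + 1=0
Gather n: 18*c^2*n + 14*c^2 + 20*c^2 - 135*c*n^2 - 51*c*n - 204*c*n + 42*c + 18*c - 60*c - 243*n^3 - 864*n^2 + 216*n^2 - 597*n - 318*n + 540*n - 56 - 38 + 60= 34*c^2 - 243*n^3 + n^2*(-135*c - 648) + n*(18*c^2 - 255*c - 375) - 34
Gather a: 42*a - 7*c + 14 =42*a - 7*c + 14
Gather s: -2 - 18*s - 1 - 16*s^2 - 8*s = -16*s^2 - 26*s - 3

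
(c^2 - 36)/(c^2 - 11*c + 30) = (c + 6)/(c - 5)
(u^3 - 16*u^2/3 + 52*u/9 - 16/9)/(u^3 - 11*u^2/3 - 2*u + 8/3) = (u - 2/3)/(u + 1)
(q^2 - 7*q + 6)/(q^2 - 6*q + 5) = (q - 6)/(q - 5)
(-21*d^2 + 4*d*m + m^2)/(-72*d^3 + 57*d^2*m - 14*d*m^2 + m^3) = (7*d + m)/(24*d^2 - 11*d*m + m^2)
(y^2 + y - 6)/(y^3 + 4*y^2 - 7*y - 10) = (y + 3)/(y^2 + 6*y + 5)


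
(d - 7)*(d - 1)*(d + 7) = d^3 - d^2 - 49*d + 49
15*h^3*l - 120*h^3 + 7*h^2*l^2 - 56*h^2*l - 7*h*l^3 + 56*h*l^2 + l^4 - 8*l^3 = (-5*h + l)*(-3*h + l)*(h + l)*(l - 8)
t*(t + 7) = t^2 + 7*t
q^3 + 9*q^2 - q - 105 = (q - 3)*(q + 5)*(q + 7)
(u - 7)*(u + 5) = u^2 - 2*u - 35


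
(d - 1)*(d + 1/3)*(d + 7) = d^3 + 19*d^2/3 - 5*d - 7/3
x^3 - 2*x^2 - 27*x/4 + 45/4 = (x - 3)*(x - 3/2)*(x + 5/2)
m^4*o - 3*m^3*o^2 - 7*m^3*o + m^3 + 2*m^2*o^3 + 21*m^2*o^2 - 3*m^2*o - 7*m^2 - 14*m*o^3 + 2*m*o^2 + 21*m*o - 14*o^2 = (m - 7)*(m - 2*o)*(m - o)*(m*o + 1)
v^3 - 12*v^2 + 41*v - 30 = (v - 6)*(v - 5)*(v - 1)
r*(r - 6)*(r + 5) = r^3 - r^2 - 30*r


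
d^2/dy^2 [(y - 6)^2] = 2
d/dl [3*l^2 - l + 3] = 6*l - 1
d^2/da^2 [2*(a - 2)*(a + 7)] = 4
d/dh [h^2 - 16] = 2*h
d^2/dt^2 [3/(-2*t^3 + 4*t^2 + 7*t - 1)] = 6*(2*(3*t - 2)*(2*t^3 - 4*t^2 - 7*t + 1) - (-6*t^2 + 8*t + 7)^2)/(2*t^3 - 4*t^2 - 7*t + 1)^3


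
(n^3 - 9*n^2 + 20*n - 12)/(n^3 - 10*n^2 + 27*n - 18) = (n - 2)/(n - 3)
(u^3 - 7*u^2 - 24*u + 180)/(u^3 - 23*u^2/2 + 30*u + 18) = 2*(u + 5)/(2*u + 1)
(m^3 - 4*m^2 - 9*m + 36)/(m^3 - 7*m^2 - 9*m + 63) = (m - 4)/(m - 7)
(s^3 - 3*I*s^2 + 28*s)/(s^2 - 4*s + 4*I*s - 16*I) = s*(s - 7*I)/(s - 4)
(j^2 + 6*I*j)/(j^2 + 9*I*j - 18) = j/(j + 3*I)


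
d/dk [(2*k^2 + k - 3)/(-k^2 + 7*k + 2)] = (15*k^2 + 2*k + 23)/(k^4 - 14*k^3 + 45*k^2 + 28*k + 4)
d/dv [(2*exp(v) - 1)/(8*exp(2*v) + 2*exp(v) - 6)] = (-8*exp(2*v) + 8*exp(v) - 5)*exp(v)/(2*(16*exp(4*v) + 8*exp(3*v) - 23*exp(2*v) - 6*exp(v) + 9))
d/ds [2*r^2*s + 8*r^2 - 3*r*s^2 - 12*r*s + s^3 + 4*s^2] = 2*r^2 - 6*r*s - 12*r + 3*s^2 + 8*s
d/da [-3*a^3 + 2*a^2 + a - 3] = -9*a^2 + 4*a + 1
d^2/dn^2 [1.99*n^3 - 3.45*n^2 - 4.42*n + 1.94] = 11.94*n - 6.9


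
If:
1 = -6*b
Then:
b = -1/6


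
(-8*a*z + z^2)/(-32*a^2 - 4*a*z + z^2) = z/(4*a + z)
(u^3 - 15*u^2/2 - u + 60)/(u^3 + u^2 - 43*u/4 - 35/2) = 2*(u^2 - 10*u + 24)/(2*u^2 - 3*u - 14)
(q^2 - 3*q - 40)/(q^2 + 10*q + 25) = (q - 8)/(q + 5)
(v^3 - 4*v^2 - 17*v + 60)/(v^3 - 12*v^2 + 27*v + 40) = (v^2 + v - 12)/(v^2 - 7*v - 8)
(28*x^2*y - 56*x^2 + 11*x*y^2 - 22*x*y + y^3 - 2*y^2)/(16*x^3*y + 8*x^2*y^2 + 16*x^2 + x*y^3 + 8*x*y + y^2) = (7*x*y - 14*x + y^2 - 2*y)/(4*x^2*y + x*y^2 + 4*x + y)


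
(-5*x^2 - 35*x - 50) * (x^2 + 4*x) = -5*x^4 - 55*x^3 - 190*x^2 - 200*x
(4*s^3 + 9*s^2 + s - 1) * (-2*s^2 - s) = -8*s^5 - 22*s^4 - 11*s^3 + s^2 + s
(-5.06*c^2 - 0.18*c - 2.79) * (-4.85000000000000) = 24.541*c^2 + 0.873*c + 13.5315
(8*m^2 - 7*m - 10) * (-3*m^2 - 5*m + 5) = -24*m^4 - 19*m^3 + 105*m^2 + 15*m - 50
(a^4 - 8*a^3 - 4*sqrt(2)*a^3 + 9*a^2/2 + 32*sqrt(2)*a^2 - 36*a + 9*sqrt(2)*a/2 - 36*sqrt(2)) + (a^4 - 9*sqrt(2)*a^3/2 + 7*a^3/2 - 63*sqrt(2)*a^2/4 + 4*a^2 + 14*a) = 2*a^4 - 17*sqrt(2)*a^3/2 - 9*a^3/2 + 17*a^2/2 + 65*sqrt(2)*a^2/4 - 22*a + 9*sqrt(2)*a/2 - 36*sqrt(2)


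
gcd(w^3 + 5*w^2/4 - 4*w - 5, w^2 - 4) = w^2 - 4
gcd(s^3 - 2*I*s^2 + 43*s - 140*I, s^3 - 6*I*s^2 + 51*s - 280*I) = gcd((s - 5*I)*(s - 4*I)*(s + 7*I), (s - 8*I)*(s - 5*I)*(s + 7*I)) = s^2 + 2*I*s + 35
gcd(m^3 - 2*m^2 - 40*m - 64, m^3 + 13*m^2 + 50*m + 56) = m^2 + 6*m + 8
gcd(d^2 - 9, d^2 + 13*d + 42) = 1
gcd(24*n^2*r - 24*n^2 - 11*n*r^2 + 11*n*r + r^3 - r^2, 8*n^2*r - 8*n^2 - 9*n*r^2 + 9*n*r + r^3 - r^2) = -8*n*r + 8*n + r^2 - r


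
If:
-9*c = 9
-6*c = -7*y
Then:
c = -1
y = -6/7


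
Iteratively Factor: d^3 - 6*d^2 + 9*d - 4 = (d - 1)*(d^2 - 5*d + 4) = (d - 4)*(d - 1)*(d - 1)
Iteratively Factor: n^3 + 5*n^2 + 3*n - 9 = (n + 3)*(n^2 + 2*n - 3) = (n - 1)*(n + 3)*(n + 3)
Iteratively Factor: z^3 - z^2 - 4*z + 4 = (z + 2)*(z^2 - 3*z + 2) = (z - 2)*(z + 2)*(z - 1)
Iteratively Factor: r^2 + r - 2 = (r - 1)*(r + 2)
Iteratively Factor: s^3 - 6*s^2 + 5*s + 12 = (s - 4)*(s^2 - 2*s - 3) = (s - 4)*(s + 1)*(s - 3)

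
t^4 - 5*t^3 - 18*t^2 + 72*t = t*(t - 6)*(t - 3)*(t + 4)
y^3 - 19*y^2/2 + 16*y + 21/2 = (y - 7)*(y - 3)*(y + 1/2)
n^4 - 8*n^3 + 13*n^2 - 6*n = n*(n - 6)*(n - 1)^2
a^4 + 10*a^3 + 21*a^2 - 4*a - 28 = (a - 1)*(a + 2)^2*(a + 7)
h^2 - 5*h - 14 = (h - 7)*(h + 2)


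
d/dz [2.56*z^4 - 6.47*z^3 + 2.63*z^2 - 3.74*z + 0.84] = 10.24*z^3 - 19.41*z^2 + 5.26*z - 3.74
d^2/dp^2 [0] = 0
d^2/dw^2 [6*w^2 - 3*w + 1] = 12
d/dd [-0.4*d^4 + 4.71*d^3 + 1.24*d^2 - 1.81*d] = -1.6*d^3 + 14.13*d^2 + 2.48*d - 1.81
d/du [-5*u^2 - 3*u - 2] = -10*u - 3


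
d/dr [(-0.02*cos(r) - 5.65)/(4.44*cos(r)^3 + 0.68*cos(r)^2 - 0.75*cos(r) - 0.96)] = (-0.1776*cos(r)^3 - 75.2716*cos(r)^2 - 7.684*cos(r) + 4.2183)*sin(r)/(19.7136*cos(r)^6 + 6.0384*cos(r)^5 - 6.1976*cos(r)^4 - 9.5448*cos(r)^3 - 0.7431*cos(r)^2 + 1.44*cos(r) + 0.9216)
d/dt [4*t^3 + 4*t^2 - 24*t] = 12*t^2 + 8*t - 24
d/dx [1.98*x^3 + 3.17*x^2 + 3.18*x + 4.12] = 5.94*x^2 + 6.34*x + 3.18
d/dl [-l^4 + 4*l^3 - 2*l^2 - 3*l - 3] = -4*l^3 + 12*l^2 - 4*l - 3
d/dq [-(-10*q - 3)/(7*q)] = -3/(7*q^2)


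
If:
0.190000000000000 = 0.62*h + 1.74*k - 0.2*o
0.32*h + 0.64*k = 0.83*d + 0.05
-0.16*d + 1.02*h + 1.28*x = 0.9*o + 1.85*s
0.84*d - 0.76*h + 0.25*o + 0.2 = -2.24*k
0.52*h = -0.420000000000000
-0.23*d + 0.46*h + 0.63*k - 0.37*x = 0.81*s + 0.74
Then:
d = -0.32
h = -0.81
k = 0.07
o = -2.83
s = -0.36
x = -1.90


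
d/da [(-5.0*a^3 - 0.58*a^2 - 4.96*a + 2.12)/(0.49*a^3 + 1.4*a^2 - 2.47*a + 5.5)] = (-6.7158*a^4 + 29.5608*a^3 - 77.2398*a^2 - 12.316*a - 22.0436)/(0.2401*a^6 + 1.372*a^5 - 0.460600000000001*a^4 - 1.526*a^3 + 21.5009*a^2 - 27.17*a + 30.25)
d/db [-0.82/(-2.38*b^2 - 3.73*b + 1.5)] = (-3.9032*b - 3.0586)/(2.38*b^2 + 3.73*b - 1.5)^2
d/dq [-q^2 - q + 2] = -2*q - 1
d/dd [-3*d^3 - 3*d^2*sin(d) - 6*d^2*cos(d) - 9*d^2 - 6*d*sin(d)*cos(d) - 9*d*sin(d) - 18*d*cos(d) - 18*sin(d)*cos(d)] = 6*d^2*sin(d) - 3*d^2*cos(d) - 9*d^2 + 12*d*sin(d) - 21*d*cos(d) - 6*d*cos(2*d) - 18*d - 9*sin(d) - 3*sin(2*d) - 18*cos(d) - 18*cos(2*d)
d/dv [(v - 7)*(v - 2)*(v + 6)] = 3*v^2 - 6*v - 40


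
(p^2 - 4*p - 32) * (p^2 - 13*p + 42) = p^4 - 17*p^3 + 62*p^2 + 248*p - 1344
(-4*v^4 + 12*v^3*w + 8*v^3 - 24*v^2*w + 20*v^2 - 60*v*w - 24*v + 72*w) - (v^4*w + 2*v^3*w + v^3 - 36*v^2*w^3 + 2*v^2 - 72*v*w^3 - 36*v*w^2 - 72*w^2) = -v^4*w - 4*v^4 + 10*v^3*w + 7*v^3 + 36*v^2*w^3 - 24*v^2*w + 18*v^2 + 72*v*w^3 + 36*v*w^2 - 60*v*w - 24*v + 72*w^2 + 72*w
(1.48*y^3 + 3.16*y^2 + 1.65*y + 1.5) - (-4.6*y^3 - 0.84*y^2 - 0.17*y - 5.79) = 6.08*y^3 + 4.0*y^2 + 1.82*y + 7.29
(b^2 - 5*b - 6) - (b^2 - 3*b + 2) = -2*b - 8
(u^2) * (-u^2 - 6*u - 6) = -u^4 - 6*u^3 - 6*u^2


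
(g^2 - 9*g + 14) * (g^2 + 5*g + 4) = g^4 - 4*g^3 - 27*g^2 + 34*g + 56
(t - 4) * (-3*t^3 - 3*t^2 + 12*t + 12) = -3*t^4 + 9*t^3 + 24*t^2 - 36*t - 48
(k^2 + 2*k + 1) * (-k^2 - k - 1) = -k^4 - 3*k^3 - 4*k^2 - 3*k - 1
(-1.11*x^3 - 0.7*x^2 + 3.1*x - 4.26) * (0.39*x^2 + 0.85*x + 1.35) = -0.4329*x^5 - 1.2165*x^4 - 0.8845*x^3 + 0.0286*x^2 + 0.564000000000001*x - 5.751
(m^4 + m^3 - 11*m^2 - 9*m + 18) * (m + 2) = m^5 + 3*m^4 - 9*m^3 - 31*m^2 + 36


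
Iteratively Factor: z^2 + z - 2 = (z - 1)*(z + 2)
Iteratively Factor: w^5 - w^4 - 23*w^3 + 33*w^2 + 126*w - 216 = (w - 3)*(w^4 + 2*w^3 - 17*w^2 - 18*w + 72) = (w - 3)^2*(w^3 + 5*w^2 - 2*w - 24) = (w - 3)^2*(w - 2)*(w^2 + 7*w + 12) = (w - 3)^2*(w - 2)*(w + 4)*(w + 3)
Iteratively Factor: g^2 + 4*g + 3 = (g + 3)*(g + 1)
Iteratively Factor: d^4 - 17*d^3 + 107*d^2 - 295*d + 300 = (d - 3)*(d^3 - 14*d^2 + 65*d - 100) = (d - 5)*(d - 3)*(d^2 - 9*d + 20) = (d - 5)*(d - 4)*(d - 3)*(d - 5)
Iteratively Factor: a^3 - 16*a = (a + 4)*(a^2 - 4*a) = (a - 4)*(a + 4)*(a)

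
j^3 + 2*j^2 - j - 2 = (j - 1)*(j + 1)*(j + 2)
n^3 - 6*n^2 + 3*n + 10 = (n - 5)*(n - 2)*(n + 1)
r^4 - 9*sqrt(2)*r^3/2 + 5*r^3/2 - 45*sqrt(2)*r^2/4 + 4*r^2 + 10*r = r*(r + 5/2)*(r - 4*sqrt(2))*(r - sqrt(2)/2)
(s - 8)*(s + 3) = s^2 - 5*s - 24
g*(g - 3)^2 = g^3 - 6*g^2 + 9*g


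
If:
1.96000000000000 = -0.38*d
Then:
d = -5.16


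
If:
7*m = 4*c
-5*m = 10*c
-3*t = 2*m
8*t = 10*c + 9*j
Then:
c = 0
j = 0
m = 0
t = 0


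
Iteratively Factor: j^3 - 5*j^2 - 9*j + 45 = (j - 3)*(j^2 - 2*j - 15) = (j - 3)*(j + 3)*(j - 5)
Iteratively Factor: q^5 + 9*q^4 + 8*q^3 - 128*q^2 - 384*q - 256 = (q + 1)*(q^4 + 8*q^3 - 128*q - 256) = (q + 1)*(q + 4)*(q^3 + 4*q^2 - 16*q - 64) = (q + 1)*(q + 4)^2*(q^2 - 16) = (q - 4)*(q + 1)*(q + 4)^2*(q + 4)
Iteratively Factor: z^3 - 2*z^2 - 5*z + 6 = (z + 2)*(z^2 - 4*z + 3) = (z - 3)*(z + 2)*(z - 1)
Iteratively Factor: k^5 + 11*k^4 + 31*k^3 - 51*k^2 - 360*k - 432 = (k - 3)*(k^4 + 14*k^3 + 73*k^2 + 168*k + 144) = (k - 3)*(k + 3)*(k^3 + 11*k^2 + 40*k + 48) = (k - 3)*(k + 3)^2*(k^2 + 8*k + 16) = (k - 3)*(k + 3)^2*(k + 4)*(k + 4)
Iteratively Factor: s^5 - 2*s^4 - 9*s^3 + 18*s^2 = (s - 2)*(s^4 - 9*s^2) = s*(s - 2)*(s^3 - 9*s) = s^2*(s - 2)*(s^2 - 9) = s^2*(s - 3)*(s - 2)*(s + 3)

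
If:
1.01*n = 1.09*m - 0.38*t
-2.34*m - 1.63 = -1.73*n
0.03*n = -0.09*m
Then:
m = -0.22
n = 0.65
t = -2.35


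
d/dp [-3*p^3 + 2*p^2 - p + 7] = -9*p^2 + 4*p - 1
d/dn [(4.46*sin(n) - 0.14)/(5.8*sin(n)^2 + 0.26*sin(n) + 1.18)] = (-25.868*sin(n)^2 + 1.624*sin(n) + 5.2992)*cos(n)/(33.64*sin(n)^4 + 3.016*sin(n)^3 + 13.7556*sin(n)^2 + 0.6136*sin(n) + 1.3924)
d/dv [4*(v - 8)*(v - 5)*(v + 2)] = 12*v^2 - 88*v + 56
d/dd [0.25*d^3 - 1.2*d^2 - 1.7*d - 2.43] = 0.75*d^2 - 2.4*d - 1.7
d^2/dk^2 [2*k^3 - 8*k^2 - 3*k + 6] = 12*k - 16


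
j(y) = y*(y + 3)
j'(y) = 2*y + 3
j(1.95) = 9.65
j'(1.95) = 6.90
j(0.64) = 2.33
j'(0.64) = 4.28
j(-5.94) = 17.46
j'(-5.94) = -8.88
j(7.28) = 74.84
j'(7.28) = 17.56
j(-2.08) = -1.91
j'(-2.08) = -1.16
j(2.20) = 11.44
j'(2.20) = 7.40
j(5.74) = 50.17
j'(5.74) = 14.48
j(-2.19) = -1.77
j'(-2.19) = -1.38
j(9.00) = 108.00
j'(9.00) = 21.00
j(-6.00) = 18.00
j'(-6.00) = -9.00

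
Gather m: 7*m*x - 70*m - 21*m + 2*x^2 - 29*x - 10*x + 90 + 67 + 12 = m*(7*x - 91) + 2*x^2 - 39*x + 169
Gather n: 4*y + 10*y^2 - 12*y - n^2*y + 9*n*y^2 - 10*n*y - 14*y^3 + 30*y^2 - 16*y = -n^2*y + n*(9*y^2 - 10*y) - 14*y^3 + 40*y^2 - 24*y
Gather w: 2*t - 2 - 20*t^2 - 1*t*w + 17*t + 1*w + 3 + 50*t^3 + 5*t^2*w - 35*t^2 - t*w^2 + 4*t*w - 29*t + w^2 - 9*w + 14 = 50*t^3 - 55*t^2 - 10*t + w^2*(1 - t) + w*(5*t^2 + 3*t - 8) + 15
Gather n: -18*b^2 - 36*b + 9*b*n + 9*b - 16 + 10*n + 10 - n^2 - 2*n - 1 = -18*b^2 - 27*b - n^2 + n*(9*b + 8) - 7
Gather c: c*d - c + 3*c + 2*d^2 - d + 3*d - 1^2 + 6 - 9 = c*(d + 2) + 2*d^2 + 2*d - 4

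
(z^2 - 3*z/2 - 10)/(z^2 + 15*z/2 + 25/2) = (z - 4)/(z + 5)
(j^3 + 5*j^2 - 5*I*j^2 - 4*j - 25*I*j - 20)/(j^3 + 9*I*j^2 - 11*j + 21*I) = (j^2 + j*(5 - 4*I) - 20*I)/(j^2 + 10*I*j - 21)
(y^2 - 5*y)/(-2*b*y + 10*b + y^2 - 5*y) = y/(-2*b + y)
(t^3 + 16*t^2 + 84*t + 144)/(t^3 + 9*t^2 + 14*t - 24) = (t + 6)/(t - 1)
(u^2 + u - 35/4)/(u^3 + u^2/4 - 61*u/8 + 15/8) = 2*(2*u + 7)/(4*u^2 + 11*u - 3)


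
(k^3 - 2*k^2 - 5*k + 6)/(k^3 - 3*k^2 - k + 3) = (k + 2)/(k + 1)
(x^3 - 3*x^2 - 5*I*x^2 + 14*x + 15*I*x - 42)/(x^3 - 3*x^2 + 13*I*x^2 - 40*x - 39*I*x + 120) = (x^2 - 5*I*x + 14)/(x^2 + 13*I*x - 40)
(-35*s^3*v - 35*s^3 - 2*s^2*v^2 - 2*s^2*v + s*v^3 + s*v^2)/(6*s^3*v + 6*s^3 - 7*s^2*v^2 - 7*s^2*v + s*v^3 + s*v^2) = (-35*s^2 - 2*s*v + v^2)/(6*s^2 - 7*s*v + v^2)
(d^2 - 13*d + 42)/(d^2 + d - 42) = (d - 7)/(d + 7)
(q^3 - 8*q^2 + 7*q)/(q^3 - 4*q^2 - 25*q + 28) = q/(q + 4)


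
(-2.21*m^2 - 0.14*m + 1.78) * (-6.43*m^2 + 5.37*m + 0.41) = 14.2103*m^4 - 10.9675*m^3 - 13.1033*m^2 + 9.5012*m + 0.7298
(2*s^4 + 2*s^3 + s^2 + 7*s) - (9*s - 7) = 2*s^4 + 2*s^3 + s^2 - 2*s + 7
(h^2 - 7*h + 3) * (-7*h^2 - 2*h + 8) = -7*h^4 + 47*h^3 + h^2 - 62*h + 24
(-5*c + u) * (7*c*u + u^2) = -35*c^2*u + 2*c*u^2 + u^3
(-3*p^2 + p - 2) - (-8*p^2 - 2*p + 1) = 5*p^2 + 3*p - 3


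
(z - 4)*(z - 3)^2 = z^3 - 10*z^2 + 33*z - 36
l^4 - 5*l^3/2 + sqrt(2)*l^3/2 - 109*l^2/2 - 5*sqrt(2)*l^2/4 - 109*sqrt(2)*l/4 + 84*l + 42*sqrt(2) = (l - 8)*(l - 3/2)*(l + 7)*(l + sqrt(2)/2)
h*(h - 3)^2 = h^3 - 6*h^2 + 9*h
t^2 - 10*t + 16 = (t - 8)*(t - 2)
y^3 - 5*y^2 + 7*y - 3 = (y - 3)*(y - 1)^2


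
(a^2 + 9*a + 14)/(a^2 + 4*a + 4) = (a + 7)/(a + 2)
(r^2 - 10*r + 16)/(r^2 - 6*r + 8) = (r - 8)/(r - 4)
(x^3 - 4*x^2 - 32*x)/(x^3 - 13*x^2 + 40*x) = (x + 4)/(x - 5)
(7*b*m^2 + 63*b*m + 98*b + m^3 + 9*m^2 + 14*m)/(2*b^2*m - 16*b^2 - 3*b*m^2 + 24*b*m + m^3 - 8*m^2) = (7*b*m^2 + 63*b*m + 98*b + m^3 + 9*m^2 + 14*m)/(2*b^2*m - 16*b^2 - 3*b*m^2 + 24*b*m + m^3 - 8*m^2)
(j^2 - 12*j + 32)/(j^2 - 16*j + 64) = (j - 4)/(j - 8)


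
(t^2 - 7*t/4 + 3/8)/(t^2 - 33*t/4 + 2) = (t - 3/2)/(t - 8)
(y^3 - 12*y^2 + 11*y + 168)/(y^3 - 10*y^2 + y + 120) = (y - 7)/(y - 5)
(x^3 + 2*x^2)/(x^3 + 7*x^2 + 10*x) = x/(x + 5)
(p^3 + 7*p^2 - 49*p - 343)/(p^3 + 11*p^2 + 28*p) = (p^2 - 49)/(p*(p + 4))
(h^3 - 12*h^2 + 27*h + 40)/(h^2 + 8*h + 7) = (h^2 - 13*h + 40)/(h + 7)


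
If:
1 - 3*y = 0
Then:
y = 1/3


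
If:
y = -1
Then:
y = -1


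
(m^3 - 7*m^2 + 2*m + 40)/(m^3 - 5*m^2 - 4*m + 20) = (m - 4)/(m - 2)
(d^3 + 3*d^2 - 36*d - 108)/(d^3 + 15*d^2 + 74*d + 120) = (d^2 - 3*d - 18)/(d^2 + 9*d + 20)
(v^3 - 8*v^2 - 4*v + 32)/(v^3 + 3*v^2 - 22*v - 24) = (v^3 - 8*v^2 - 4*v + 32)/(v^3 + 3*v^2 - 22*v - 24)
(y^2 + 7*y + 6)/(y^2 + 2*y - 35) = (y^2 + 7*y + 6)/(y^2 + 2*y - 35)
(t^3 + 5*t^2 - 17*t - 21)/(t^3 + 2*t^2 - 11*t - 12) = (t + 7)/(t + 4)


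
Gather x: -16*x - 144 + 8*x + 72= -8*x - 72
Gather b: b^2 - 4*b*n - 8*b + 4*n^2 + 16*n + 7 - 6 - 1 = b^2 + b*(-4*n - 8) + 4*n^2 + 16*n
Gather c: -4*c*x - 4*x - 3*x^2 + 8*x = -4*c*x - 3*x^2 + 4*x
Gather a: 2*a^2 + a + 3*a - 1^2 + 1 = 2*a^2 + 4*a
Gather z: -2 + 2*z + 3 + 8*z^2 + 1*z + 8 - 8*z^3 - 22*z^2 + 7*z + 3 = -8*z^3 - 14*z^2 + 10*z + 12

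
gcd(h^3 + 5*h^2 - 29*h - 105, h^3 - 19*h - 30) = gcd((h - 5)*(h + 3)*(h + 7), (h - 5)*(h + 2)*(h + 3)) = h^2 - 2*h - 15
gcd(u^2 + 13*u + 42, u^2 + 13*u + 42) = u^2 + 13*u + 42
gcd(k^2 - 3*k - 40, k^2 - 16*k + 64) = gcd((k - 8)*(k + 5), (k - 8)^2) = k - 8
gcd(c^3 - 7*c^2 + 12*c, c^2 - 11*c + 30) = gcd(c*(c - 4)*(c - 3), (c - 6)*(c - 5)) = 1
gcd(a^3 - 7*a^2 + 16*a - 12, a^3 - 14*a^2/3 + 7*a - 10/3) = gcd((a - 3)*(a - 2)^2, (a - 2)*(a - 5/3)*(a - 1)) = a - 2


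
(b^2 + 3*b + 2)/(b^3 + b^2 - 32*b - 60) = (b + 1)/(b^2 - b - 30)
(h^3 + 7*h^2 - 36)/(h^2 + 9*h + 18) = h - 2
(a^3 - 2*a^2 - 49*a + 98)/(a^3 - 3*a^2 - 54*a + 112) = (a - 7)/(a - 8)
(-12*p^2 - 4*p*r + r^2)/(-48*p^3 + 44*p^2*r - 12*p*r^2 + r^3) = (2*p + r)/(8*p^2 - 6*p*r + r^2)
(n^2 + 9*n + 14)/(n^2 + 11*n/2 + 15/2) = 2*(n^2 + 9*n + 14)/(2*n^2 + 11*n + 15)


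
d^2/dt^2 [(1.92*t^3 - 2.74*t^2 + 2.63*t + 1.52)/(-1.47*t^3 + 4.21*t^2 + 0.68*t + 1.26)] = (-1.4210854715202e-14*t^7 - 11.9228759999999*t^6 - 45.6143939999999*t^5 + 32.0016060000002*t^4 + 125.978818*t^3 - 308.060832*t^2 + 22.416636*t + 27.927104)/(3.176523*t^9 - 27.292167*t^8 + 73.755045*t^7 - 57.536767*t^6 + 12.668592*t^5 - 65.280234*t^4 - 14.955884*t^3 - 21.79926*t^2 - 3.238704*t - 2.000376)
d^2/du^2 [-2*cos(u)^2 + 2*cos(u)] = -2*cos(u) + 4*cos(2*u)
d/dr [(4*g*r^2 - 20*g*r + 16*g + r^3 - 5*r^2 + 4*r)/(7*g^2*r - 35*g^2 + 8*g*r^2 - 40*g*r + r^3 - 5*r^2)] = (-(7*g^2 + 16*g*r - 40*g + 3*r^2 - 10*r)*(4*g*r^2 - 20*g*r + 16*g + r^3 - 5*r^2 + 4*r) + (8*g*r - 20*g + 3*r^2 - 10*r + 4)*(7*g^2*r - 35*g^2 + 8*g*r^2 - 40*g*r + r^3 - 5*r^2))/(7*g^2*r - 35*g^2 + 8*g*r^2 - 40*g*r + r^3 - 5*r^2)^2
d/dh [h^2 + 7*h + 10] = 2*h + 7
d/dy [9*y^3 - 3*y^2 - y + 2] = 27*y^2 - 6*y - 1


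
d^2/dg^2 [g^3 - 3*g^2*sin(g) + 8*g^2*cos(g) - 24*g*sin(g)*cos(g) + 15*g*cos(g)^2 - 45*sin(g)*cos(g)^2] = 3*g^2*sin(g) - 8*g^2*cos(g) - 32*g*sin(g) + 48*g*sin(2*g) - 12*g*cos(g) - 30*g*cos(2*g) + 6*g + 21*sin(g)/4 - 30*sin(2*g) + 405*sin(3*g)/4 + 16*cos(g) - 48*cos(2*g)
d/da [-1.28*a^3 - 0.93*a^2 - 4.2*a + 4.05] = -3.84*a^2 - 1.86*a - 4.2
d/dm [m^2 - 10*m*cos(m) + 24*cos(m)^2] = 10*m*sin(m) + 2*m - 24*sin(2*m) - 10*cos(m)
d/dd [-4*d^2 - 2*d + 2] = -8*d - 2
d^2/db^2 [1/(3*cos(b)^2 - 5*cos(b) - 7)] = (36*sin(b)^4 - 127*sin(b)^2 + 85*cos(b)/4 - 45*cos(3*b)/4 - 1)/(3*sin(b)^2 + 5*cos(b) + 4)^3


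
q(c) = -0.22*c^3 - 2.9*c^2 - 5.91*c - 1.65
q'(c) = -0.66*c^2 - 5.8*c - 5.91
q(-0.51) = 0.64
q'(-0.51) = -3.12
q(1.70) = -21.16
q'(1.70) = -17.68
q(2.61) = -40.74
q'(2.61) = -25.54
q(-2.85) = -3.27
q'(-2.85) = 5.26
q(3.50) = -67.29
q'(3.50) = -34.30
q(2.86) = -47.42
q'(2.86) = -27.90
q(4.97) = -129.66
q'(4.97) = -51.04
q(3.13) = -55.31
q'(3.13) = -30.53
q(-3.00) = -4.08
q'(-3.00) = 5.55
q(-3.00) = -4.08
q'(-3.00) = 5.55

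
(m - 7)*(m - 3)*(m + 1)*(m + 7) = m^4 - 2*m^3 - 52*m^2 + 98*m + 147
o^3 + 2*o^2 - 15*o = o*(o - 3)*(o + 5)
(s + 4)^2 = s^2 + 8*s + 16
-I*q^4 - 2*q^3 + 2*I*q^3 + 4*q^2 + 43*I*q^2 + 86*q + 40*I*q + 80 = (q - 8)*(q + 5)*(q - 2*I)*(-I*q - I)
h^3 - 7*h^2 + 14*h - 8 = (h - 4)*(h - 2)*(h - 1)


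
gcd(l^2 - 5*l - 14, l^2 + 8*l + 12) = l + 2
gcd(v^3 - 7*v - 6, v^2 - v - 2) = v + 1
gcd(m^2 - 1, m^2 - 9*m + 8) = m - 1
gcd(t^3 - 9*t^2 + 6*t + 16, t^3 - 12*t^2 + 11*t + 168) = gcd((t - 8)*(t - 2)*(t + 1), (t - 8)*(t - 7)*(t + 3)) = t - 8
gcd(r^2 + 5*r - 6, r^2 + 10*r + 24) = r + 6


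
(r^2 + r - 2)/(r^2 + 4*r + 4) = (r - 1)/(r + 2)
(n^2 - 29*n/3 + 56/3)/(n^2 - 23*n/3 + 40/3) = (n - 7)/(n - 5)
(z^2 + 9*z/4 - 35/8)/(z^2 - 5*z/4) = (z + 7/2)/z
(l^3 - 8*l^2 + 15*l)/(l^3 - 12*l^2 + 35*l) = (l - 3)/(l - 7)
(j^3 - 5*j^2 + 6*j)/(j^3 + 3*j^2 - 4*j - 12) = j*(j - 3)/(j^2 + 5*j + 6)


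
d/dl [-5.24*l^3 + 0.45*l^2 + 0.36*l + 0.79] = -15.72*l^2 + 0.9*l + 0.36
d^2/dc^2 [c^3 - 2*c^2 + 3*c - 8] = 6*c - 4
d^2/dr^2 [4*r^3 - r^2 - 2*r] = 24*r - 2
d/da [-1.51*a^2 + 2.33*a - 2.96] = 2.33 - 3.02*a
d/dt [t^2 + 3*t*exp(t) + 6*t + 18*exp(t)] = 3*t*exp(t) + 2*t + 21*exp(t) + 6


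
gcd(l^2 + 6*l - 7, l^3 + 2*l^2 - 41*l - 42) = l + 7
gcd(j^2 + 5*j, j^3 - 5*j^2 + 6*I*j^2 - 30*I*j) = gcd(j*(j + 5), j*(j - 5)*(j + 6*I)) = j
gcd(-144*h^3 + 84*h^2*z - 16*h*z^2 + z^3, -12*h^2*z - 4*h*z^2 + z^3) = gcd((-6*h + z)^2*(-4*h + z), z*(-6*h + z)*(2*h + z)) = -6*h + z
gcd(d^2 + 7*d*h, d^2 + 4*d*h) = d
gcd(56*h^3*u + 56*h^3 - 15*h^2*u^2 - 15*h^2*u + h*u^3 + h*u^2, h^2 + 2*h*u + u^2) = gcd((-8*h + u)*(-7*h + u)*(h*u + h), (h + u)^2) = 1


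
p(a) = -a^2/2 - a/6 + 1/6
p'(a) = -a - 1/6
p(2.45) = -3.24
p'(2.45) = -2.62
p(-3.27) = -4.63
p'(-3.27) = 3.10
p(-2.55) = -2.66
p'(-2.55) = 2.38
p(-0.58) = 0.10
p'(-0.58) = 0.41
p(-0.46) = 0.14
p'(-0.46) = 0.29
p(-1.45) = -0.64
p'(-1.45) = 1.28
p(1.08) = -0.60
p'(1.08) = -1.25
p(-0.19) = 0.18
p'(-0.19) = 0.02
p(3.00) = -4.83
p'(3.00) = -3.17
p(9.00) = -41.83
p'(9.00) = -9.17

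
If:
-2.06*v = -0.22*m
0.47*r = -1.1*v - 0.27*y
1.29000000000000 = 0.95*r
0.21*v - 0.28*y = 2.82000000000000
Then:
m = 14.96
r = 1.36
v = 1.60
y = -8.87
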